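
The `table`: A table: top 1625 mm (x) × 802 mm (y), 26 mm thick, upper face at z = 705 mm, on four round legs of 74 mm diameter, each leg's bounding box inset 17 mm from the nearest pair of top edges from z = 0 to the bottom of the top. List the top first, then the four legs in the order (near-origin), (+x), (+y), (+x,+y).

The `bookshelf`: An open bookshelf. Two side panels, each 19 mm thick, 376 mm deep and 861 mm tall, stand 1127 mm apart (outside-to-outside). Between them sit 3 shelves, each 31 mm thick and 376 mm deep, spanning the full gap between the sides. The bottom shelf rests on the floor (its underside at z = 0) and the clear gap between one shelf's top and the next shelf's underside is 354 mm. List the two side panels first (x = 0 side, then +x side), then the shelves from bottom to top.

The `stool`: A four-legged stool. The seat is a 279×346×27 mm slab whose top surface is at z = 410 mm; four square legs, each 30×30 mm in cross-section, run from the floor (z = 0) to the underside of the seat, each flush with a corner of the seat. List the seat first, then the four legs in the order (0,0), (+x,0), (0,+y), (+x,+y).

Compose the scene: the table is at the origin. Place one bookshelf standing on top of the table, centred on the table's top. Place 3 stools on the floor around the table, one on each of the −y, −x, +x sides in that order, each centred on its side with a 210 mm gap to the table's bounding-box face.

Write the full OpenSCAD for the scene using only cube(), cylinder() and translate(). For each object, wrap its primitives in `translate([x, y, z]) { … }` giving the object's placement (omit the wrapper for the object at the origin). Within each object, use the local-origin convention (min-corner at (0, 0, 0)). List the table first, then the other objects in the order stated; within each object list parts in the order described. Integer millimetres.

translate([0, 0, 679]) cube([1625, 802, 26]);
translate([54, 54, 0]) cylinder(h = 679, r = 37);
translate([1571, 54, 0]) cylinder(h = 679, r = 37);
translate([54, 748, 0]) cylinder(h = 679, r = 37);
translate([1571, 748, 0]) cylinder(h = 679, r = 37);
translate([249, 213, 705]) {
  cube([19, 376, 861]);
  translate([1108, 0, 0]) cube([19, 376, 861]);
  translate([19, 0, 0]) cube([1089, 376, 31]);
  translate([19, 0, 385]) cube([1089, 376, 31]);
  translate([19, 0, 770]) cube([1089, 376, 31]);
}
translate([673, -556, 0]) {
  translate([0, 0, 383]) cube([279, 346, 27]);
  cube([30, 30, 383]);
  translate([249, 0, 0]) cube([30, 30, 383]);
  translate([0, 316, 0]) cube([30, 30, 383]);
  translate([249, 316, 0]) cube([30, 30, 383]);
}
translate([-489, 228, 0]) {
  translate([0, 0, 383]) cube([279, 346, 27]);
  cube([30, 30, 383]);
  translate([249, 0, 0]) cube([30, 30, 383]);
  translate([0, 316, 0]) cube([30, 30, 383]);
  translate([249, 316, 0]) cube([30, 30, 383]);
}
translate([1835, 228, 0]) {
  translate([0, 0, 383]) cube([279, 346, 27]);
  cube([30, 30, 383]);
  translate([249, 0, 0]) cube([30, 30, 383]);
  translate([0, 316, 0]) cube([30, 30, 383]);
  translate([249, 316, 0]) cube([30, 30, 383]);
}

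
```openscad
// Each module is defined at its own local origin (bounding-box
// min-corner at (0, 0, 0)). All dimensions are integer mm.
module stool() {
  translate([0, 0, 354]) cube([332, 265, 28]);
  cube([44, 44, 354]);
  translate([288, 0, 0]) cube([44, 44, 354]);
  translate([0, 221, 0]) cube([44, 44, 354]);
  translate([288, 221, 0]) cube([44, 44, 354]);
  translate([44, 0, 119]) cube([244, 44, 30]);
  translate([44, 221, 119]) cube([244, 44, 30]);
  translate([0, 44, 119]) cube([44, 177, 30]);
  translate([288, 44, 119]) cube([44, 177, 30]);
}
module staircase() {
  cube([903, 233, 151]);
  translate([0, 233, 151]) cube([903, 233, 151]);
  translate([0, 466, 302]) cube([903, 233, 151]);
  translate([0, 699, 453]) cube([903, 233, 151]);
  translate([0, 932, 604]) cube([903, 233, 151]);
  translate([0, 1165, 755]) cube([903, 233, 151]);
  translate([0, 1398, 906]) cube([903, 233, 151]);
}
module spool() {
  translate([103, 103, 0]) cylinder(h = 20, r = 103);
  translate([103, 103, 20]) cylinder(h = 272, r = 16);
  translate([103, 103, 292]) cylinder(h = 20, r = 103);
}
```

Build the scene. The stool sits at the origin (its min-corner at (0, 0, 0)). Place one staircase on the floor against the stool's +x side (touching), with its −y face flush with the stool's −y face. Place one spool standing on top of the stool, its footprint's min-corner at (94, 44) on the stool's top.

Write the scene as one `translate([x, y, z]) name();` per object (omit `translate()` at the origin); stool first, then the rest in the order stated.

stool();
translate([332, 0, 0]) staircase();
translate([94, 44, 382]) spool();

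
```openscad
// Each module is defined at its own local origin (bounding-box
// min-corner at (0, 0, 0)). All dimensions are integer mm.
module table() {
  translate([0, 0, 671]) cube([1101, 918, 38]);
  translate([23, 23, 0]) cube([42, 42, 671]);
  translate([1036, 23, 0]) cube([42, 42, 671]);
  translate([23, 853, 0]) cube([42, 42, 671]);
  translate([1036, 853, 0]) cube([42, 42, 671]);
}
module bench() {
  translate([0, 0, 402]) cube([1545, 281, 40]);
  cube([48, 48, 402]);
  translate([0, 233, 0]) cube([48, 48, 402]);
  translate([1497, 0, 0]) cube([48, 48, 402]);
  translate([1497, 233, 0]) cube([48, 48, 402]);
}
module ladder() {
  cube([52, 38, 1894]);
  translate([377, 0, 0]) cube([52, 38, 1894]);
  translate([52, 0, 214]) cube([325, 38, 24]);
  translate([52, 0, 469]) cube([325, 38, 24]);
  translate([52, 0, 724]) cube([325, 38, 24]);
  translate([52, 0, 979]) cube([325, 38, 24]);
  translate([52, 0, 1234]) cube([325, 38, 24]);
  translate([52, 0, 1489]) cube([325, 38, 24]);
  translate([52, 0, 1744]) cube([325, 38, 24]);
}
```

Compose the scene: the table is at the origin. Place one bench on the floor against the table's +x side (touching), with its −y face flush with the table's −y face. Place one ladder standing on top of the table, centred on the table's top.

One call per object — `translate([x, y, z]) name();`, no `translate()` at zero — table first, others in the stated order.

table();
translate([1101, 0, 0]) bench();
translate([336, 440, 709]) ladder();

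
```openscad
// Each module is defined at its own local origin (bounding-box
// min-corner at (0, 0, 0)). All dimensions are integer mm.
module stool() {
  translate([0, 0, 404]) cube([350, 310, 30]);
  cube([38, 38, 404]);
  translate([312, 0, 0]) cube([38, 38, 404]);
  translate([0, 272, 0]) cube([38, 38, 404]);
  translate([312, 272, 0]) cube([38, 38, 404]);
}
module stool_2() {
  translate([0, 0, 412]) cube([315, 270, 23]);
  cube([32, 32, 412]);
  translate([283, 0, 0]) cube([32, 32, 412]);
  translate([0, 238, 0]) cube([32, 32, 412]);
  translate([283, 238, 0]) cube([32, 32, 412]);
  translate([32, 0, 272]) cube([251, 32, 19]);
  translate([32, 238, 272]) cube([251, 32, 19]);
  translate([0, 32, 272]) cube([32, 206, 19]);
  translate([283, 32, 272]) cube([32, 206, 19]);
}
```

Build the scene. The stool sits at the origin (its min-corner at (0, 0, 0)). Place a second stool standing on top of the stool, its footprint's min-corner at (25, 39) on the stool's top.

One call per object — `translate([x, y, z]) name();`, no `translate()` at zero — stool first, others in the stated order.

stool();
translate([25, 39, 434]) stool_2();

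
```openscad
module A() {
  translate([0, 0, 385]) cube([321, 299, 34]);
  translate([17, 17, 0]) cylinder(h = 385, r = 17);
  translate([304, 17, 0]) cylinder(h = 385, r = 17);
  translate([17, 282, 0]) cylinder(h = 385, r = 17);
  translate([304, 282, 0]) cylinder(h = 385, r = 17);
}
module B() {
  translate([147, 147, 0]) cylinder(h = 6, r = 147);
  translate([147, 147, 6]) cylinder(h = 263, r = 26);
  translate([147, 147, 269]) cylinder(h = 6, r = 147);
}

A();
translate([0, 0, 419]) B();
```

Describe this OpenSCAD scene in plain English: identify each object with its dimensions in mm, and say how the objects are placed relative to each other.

A is a simple wooden stool: a rectangular seat 321 mm (x) by 299 mm (y), 34 mm thick, top face at z = 419 mm, on four round legs, each 34 mm in diameter. The legs rest on z = 0, each leg's axis is inset half a diameter from the nearest pair of seat edges (so the leg's bounding box is flush with the corner).

B is a spool: two coaxial disc flanges of radius 147 mm and thickness 6 mm, joined by a core cylinder of radius 26 mm and height 263 mm. The lower flange rests on z = 0 and the three cylinders share a vertical axis.

The spool is on top of the stool.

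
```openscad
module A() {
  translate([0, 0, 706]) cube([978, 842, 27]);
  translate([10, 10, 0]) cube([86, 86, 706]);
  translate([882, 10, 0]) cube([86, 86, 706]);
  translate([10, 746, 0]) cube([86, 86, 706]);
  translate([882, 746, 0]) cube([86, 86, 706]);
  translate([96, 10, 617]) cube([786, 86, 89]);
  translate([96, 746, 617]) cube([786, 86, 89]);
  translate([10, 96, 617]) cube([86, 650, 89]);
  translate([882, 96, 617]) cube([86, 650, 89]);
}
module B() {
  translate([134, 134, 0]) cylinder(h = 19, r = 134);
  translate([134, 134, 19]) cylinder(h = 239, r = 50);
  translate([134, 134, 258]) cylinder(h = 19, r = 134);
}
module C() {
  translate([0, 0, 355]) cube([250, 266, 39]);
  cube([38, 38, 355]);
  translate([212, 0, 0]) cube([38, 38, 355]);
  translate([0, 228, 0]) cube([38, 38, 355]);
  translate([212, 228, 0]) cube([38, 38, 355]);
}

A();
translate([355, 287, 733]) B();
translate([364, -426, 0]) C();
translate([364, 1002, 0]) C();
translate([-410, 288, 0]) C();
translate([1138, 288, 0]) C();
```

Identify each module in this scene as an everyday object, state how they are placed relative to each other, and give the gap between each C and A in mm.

Each stool's nearest face is 160 mm from the table's bounding box.

A is a table. B is a spool. C is a stool. The spool is on top of the table, centred. Four stools sit around the table at the −y, +y, −x, +x sides. The gap between each stool and the table is 160 mm.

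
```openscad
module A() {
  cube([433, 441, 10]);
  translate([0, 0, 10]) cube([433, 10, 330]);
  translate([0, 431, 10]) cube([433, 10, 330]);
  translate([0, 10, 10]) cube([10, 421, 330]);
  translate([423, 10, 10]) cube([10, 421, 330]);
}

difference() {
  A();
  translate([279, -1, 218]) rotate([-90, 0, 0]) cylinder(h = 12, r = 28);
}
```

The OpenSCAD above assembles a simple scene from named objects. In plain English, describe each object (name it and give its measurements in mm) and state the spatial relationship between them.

A is an open-topped rectangular box: outside dimensions 433×441×340 mm, with a uniform wall and base thickness of 10 mm. The base is a full 433×441 slab on the floor; four walls sit on top of the base. The front and back walls (the −y and +y sides) span the full width; the two side walls fit between them.

The open box has a circular hole of radius 28 mm through its front wall, centred at (x = 279, z = 218).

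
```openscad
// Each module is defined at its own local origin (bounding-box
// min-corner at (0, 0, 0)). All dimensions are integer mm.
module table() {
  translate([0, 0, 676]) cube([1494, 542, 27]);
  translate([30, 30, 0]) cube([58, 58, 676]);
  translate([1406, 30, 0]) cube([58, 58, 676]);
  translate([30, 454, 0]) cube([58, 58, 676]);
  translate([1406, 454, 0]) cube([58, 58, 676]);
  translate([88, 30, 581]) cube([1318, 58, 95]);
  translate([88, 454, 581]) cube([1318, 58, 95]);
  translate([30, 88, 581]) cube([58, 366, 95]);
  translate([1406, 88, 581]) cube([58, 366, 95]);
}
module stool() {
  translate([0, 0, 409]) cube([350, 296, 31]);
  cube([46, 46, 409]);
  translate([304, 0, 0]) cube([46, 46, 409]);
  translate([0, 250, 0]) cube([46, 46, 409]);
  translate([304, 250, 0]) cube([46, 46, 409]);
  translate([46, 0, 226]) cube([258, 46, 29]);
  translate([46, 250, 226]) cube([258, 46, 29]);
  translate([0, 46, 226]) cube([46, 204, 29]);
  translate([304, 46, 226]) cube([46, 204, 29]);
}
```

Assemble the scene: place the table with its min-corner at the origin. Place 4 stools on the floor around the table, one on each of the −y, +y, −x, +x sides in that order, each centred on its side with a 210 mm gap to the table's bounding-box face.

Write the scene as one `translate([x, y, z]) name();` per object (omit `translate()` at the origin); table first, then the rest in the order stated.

table();
translate([572, -506, 0]) stool();
translate([572, 752, 0]) stool();
translate([-560, 123, 0]) stool();
translate([1704, 123, 0]) stool();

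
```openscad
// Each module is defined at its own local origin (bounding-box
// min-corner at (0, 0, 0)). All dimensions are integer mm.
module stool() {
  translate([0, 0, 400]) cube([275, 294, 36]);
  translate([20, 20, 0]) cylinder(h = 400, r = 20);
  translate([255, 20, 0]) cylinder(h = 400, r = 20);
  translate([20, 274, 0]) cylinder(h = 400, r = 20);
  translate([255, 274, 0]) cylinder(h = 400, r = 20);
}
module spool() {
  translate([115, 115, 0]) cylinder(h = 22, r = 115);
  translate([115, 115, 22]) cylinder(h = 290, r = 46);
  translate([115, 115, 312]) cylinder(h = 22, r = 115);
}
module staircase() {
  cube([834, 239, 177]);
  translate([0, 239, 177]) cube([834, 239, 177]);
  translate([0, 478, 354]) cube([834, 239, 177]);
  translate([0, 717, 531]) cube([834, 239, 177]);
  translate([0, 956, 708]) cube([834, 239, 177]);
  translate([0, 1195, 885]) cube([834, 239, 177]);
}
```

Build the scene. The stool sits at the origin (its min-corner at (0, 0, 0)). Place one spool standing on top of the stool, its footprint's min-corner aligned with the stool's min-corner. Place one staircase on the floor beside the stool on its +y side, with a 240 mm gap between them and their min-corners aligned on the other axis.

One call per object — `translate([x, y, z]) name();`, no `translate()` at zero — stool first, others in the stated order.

stool();
translate([0, 0, 436]) spool();
translate([0, 534, 0]) staircase();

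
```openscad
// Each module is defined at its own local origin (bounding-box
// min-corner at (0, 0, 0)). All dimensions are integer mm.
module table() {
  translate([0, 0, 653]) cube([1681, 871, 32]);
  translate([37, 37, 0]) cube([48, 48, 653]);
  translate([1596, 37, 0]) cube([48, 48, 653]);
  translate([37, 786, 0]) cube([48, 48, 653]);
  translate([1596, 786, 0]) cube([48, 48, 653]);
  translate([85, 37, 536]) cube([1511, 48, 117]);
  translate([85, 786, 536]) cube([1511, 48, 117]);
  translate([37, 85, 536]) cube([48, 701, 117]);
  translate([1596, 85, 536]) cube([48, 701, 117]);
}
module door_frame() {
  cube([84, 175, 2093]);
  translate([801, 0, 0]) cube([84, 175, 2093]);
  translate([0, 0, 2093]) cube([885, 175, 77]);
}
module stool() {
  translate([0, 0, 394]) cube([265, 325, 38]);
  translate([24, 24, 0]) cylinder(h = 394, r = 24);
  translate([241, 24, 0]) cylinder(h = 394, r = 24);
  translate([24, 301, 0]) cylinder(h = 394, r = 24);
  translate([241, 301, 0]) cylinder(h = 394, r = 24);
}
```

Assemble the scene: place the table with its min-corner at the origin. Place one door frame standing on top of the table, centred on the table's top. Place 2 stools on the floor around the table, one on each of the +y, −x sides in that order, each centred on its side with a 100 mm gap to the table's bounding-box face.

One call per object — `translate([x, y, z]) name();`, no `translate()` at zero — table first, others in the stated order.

table();
translate([398, 348, 685]) door_frame();
translate([708, 971, 0]) stool();
translate([-365, 273, 0]) stool();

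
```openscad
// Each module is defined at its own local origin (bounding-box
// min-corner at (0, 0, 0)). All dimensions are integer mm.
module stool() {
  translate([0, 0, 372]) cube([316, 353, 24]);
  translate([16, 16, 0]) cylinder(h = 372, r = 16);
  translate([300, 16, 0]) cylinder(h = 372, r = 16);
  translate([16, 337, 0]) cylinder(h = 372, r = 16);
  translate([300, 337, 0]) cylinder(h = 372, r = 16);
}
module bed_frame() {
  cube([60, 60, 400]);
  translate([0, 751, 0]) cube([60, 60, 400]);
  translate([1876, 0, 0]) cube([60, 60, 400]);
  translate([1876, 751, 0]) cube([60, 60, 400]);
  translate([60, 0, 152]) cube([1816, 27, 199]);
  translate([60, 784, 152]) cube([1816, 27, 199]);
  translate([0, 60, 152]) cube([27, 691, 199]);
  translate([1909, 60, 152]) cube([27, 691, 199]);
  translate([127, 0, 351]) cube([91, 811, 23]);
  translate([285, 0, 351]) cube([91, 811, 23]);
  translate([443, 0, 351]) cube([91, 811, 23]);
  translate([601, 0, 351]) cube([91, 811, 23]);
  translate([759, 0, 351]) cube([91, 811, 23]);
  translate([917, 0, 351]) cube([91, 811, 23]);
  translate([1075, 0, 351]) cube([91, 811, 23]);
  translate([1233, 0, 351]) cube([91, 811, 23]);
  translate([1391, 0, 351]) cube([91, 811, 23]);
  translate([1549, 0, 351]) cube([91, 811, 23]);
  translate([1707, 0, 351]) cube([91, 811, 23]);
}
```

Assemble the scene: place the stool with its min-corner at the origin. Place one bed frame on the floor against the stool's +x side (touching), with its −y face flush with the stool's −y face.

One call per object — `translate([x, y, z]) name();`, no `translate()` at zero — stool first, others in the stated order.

stool();
translate([316, 0, 0]) bed_frame();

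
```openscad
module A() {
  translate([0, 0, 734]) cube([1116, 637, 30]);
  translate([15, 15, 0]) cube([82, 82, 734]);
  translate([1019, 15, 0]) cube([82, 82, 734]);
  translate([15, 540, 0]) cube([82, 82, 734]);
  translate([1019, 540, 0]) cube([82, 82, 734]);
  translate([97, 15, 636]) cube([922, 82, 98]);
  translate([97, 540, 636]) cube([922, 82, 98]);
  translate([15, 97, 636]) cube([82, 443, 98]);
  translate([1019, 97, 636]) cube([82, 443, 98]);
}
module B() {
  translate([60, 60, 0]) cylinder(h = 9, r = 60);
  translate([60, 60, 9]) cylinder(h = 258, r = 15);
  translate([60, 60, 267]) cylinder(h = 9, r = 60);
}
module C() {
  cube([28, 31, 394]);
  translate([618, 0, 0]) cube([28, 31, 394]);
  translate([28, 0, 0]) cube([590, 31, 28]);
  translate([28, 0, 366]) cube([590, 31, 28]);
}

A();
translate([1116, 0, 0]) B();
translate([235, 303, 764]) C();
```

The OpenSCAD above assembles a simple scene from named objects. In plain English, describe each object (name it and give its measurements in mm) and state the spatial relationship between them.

A is a rectangular dining table. The top is 1116×637×30 mm with its upper surface at z = 764 mm. It stands on four 82×82 mm square legs, each inset 15 mm from the nearest pair of top edges, running from the floor to the underside of the top. Four apron rails, 82 mm thick and 98 mm tall, run between adjacent legs with their top edges flush with the underside of the top and their outer faces flush with the legs' outer faces.

B is a spool: two coaxial disc flanges of radius 60 mm and thickness 9 mm, joined by a core cylinder of radius 15 mm and height 258 mm. The lower flange rests on z = 0 and the three cylinders share a vertical axis.

C is a picture frame with a 590×338 mm rectangular opening (x by z) and a uniform 28 mm border on every side. Frame depth is 31 mm along y. It is built from two vertical stiles running the full outside height and two horizontal rails spanning the gap between the stiles.

The spool is against the table's +x side, with their −y faces flush. The picture frame is on top of the table, centred.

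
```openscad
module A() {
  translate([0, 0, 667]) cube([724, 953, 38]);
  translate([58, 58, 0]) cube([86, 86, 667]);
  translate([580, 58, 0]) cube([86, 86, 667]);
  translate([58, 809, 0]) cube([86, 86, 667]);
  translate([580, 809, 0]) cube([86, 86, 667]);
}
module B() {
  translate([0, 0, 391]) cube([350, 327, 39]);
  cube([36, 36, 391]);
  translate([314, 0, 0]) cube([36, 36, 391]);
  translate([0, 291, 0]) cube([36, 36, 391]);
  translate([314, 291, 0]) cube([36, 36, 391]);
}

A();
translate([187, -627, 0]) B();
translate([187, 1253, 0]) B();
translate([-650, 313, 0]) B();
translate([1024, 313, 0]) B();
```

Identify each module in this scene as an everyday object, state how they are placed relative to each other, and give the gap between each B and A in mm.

A is a table. B is a stool. Four stools sit around the table at the −y, +y, −x, +x sides. The gap between each stool and the table is 300 mm.

Each stool's nearest face is 300 mm from the table's bounding box.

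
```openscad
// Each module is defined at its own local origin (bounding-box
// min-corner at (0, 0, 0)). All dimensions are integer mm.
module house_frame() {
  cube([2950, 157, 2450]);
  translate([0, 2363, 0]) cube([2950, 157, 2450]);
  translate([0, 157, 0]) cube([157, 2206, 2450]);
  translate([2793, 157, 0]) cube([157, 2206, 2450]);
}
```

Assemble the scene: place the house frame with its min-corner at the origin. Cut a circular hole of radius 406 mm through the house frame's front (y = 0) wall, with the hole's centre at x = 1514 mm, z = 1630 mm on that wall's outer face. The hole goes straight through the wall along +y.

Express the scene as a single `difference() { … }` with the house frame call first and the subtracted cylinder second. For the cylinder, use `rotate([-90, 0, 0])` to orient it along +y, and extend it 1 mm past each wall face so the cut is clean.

difference() {
  house_frame();
  translate([1514, -1, 1630]) rotate([-90, 0, 0]) cylinder(h = 159, r = 406);
}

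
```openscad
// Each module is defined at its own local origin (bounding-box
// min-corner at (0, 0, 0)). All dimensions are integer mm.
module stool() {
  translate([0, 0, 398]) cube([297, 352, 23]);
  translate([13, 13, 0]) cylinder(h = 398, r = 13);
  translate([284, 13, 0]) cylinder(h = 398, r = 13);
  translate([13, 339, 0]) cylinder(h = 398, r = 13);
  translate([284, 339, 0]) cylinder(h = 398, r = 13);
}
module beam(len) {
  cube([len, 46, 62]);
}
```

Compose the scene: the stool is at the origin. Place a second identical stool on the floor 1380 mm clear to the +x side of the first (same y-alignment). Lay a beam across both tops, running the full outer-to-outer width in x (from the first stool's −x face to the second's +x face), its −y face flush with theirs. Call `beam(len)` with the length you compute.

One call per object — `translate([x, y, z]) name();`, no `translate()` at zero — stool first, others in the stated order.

stool();
translate([1677, 0, 0]) stool();
translate([0, 0, 421]) beam(1974);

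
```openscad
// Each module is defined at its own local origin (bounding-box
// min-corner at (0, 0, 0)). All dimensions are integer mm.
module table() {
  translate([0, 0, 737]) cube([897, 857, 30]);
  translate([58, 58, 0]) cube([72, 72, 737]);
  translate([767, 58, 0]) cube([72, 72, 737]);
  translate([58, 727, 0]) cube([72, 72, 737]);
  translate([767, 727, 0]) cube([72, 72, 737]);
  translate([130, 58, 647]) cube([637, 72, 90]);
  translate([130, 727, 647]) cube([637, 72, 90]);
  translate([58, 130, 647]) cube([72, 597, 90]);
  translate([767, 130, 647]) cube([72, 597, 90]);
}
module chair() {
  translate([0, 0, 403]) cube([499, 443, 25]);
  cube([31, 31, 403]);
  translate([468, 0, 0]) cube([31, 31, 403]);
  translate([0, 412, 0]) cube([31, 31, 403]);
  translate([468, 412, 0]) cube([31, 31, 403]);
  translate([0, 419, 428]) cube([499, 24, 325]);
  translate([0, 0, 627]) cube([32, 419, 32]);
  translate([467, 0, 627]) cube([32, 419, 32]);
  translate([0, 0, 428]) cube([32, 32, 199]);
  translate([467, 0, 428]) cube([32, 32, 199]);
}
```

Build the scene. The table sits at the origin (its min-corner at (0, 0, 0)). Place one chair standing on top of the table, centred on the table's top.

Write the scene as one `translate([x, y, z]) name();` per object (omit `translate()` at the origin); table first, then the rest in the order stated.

table();
translate([199, 207, 767]) chair();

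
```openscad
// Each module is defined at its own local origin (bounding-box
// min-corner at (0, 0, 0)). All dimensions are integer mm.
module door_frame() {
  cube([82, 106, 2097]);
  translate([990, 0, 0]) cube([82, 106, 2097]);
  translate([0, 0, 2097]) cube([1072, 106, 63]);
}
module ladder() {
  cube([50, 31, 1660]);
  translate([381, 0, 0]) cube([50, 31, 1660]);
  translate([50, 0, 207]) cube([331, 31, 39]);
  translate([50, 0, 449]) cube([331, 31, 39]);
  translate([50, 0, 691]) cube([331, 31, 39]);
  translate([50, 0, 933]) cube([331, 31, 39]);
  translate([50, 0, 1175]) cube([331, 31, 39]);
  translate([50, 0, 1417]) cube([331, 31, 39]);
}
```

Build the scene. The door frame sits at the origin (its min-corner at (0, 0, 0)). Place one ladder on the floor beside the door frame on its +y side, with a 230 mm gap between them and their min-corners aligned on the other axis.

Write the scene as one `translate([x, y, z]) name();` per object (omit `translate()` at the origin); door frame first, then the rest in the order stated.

door_frame();
translate([0, 336, 0]) ladder();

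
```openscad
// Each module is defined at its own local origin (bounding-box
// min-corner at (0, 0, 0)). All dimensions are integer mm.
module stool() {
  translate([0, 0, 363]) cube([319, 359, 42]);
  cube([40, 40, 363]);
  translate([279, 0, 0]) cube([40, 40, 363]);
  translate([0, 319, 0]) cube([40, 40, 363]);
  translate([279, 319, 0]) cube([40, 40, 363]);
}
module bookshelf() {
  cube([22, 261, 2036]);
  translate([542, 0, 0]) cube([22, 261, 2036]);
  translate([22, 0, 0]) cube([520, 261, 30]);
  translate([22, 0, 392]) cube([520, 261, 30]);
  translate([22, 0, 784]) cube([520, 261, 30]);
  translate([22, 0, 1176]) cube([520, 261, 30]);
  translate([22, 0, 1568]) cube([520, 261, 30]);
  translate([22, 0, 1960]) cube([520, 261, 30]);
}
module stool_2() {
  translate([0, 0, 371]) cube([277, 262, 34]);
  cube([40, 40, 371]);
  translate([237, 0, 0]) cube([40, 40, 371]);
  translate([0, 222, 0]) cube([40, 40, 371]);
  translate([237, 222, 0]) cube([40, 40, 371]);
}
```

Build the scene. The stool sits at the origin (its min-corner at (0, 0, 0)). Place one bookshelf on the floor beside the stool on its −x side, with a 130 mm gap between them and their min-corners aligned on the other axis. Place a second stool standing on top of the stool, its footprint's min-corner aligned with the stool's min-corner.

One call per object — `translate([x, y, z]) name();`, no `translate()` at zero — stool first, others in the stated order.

stool();
translate([-694, 0, 0]) bookshelf();
translate([0, 0, 405]) stool_2();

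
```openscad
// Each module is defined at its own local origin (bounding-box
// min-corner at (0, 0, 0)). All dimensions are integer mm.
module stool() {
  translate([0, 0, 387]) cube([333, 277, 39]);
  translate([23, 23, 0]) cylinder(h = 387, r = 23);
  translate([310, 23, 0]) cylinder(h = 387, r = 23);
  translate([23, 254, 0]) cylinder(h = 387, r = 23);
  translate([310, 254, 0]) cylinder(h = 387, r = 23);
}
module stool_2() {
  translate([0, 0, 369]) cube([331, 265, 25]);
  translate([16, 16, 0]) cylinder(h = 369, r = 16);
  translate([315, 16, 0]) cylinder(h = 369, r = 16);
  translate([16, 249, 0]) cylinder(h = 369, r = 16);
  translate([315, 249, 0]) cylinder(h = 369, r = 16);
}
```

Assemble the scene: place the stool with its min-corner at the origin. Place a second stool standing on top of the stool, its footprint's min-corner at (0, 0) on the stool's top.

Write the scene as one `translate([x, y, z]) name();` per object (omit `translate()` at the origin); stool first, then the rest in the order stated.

stool();
translate([0, 0, 426]) stool_2();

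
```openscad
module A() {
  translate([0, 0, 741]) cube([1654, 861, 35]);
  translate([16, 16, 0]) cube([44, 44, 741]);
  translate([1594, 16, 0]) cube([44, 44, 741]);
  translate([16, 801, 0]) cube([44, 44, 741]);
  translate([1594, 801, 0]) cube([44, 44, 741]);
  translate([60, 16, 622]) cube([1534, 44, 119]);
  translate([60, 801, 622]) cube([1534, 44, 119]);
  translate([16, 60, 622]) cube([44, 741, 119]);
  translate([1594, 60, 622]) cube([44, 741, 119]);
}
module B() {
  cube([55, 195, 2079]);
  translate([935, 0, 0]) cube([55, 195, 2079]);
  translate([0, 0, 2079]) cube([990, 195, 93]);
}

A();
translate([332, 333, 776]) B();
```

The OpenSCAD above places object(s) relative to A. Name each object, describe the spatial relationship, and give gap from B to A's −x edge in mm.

The door frame's min-x is at 332; the table's min-x is 0; gap = 332 mm.

A is a table. B is a door frame. The door frame is on top of the table, centred. The gap from the door frame to the table's −x edge is 332 mm.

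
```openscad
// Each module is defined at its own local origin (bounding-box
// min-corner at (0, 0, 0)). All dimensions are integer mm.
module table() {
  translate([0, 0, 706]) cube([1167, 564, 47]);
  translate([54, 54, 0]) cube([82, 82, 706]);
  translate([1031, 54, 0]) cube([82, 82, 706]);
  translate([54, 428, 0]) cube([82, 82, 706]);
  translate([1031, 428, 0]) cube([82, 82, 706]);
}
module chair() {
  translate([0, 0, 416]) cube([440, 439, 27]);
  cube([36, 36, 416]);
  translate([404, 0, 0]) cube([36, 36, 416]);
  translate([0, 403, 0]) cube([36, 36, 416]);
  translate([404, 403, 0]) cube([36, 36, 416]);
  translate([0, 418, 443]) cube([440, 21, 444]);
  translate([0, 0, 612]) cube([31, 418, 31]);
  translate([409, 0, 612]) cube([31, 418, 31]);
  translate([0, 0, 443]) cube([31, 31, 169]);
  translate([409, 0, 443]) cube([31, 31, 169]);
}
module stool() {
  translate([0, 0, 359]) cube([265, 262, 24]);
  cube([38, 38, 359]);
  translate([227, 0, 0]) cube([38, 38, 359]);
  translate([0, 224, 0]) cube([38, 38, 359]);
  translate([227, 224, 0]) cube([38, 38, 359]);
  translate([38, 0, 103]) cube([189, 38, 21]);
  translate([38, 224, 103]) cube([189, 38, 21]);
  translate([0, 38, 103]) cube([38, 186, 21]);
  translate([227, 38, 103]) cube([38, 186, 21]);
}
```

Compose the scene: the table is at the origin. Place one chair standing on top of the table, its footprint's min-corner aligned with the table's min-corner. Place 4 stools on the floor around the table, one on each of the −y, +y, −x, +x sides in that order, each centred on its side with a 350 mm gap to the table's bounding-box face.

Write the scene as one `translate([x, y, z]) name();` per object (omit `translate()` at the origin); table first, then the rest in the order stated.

table();
translate([0, 0, 753]) chair();
translate([451, -612, 0]) stool();
translate([451, 914, 0]) stool();
translate([-615, 151, 0]) stool();
translate([1517, 151, 0]) stool();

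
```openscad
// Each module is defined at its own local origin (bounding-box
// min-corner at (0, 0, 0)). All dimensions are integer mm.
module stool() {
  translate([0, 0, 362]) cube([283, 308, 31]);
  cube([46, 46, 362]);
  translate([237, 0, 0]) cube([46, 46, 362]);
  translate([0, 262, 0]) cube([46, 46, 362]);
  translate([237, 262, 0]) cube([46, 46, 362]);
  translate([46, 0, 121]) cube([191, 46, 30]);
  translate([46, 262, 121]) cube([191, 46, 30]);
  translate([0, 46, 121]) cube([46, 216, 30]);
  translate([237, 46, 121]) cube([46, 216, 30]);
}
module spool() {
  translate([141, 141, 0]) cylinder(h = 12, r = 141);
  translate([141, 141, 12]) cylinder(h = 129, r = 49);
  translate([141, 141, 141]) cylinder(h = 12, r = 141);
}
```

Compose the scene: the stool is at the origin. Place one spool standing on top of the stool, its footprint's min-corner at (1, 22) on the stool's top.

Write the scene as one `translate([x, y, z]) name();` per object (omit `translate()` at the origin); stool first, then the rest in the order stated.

stool();
translate([1, 22, 393]) spool();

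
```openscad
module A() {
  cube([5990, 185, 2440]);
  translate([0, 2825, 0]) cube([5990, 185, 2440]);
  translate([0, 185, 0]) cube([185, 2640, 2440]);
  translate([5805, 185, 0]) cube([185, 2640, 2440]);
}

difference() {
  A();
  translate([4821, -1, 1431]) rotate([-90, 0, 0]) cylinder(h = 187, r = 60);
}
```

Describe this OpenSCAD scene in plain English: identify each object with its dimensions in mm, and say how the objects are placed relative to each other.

A is a box-shaped house frame (walls only): outside footprint 5990×3010 mm, wall height 2440 mm, wall thickness 185 mm. The two y-facing walls run the full x-width; the two x-facing walls fit between the inner faces of the y-facing walls.

The house frame has a circular hole of radius 60 mm through its front wall, centred at (x = 4821, z = 1431).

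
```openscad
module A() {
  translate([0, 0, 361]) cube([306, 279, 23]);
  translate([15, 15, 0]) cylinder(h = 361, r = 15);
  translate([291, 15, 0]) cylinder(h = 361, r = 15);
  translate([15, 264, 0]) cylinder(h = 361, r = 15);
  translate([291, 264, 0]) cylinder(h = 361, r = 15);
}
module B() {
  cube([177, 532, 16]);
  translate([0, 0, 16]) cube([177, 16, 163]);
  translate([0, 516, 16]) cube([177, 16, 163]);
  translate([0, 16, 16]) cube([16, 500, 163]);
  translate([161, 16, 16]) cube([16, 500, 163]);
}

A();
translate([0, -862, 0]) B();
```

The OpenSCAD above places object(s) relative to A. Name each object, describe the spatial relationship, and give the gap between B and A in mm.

The open box's nearest face is 330 mm from the stool's −y face.

A is a stool. B is an open box. The open box is on the floor beside the stool on its −y side. The gap between the open box and the stool is 330 mm.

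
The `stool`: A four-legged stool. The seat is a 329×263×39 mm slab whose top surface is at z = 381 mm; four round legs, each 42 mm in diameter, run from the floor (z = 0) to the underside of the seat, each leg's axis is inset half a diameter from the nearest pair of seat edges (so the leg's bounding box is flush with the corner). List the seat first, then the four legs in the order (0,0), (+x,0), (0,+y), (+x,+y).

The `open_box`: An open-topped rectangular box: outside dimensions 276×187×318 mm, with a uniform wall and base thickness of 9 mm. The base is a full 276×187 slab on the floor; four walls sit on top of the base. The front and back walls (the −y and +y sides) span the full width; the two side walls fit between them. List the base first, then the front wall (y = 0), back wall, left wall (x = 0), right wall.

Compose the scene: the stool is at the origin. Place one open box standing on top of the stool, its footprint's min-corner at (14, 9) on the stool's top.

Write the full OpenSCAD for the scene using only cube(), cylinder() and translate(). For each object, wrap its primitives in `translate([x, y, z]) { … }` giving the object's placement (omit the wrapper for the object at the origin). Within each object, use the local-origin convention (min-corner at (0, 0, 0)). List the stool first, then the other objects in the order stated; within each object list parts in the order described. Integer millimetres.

translate([0, 0, 342]) cube([329, 263, 39]);
translate([21, 21, 0]) cylinder(h = 342, r = 21);
translate([308, 21, 0]) cylinder(h = 342, r = 21);
translate([21, 242, 0]) cylinder(h = 342, r = 21);
translate([308, 242, 0]) cylinder(h = 342, r = 21);
translate([14, 9, 381]) {
  cube([276, 187, 9]);
  translate([0, 0, 9]) cube([276, 9, 309]);
  translate([0, 178, 9]) cube([276, 9, 309]);
  translate([0, 9, 9]) cube([9, 169, 309]);
  translate([267, 9, 9]) cube([9, 169, 309]);
}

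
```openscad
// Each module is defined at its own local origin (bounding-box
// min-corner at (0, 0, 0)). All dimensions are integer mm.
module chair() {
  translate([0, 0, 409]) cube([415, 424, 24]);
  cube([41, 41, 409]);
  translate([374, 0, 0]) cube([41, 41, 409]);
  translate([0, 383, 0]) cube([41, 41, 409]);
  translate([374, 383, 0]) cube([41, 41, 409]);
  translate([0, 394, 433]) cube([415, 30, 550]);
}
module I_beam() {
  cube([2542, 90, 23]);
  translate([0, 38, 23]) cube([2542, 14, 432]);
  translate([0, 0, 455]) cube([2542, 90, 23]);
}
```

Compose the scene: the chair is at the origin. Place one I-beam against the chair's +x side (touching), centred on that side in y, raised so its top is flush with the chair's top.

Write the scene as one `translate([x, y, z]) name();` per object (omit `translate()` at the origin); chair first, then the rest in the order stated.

chair();
translate([415, 167, 505]) I_beam();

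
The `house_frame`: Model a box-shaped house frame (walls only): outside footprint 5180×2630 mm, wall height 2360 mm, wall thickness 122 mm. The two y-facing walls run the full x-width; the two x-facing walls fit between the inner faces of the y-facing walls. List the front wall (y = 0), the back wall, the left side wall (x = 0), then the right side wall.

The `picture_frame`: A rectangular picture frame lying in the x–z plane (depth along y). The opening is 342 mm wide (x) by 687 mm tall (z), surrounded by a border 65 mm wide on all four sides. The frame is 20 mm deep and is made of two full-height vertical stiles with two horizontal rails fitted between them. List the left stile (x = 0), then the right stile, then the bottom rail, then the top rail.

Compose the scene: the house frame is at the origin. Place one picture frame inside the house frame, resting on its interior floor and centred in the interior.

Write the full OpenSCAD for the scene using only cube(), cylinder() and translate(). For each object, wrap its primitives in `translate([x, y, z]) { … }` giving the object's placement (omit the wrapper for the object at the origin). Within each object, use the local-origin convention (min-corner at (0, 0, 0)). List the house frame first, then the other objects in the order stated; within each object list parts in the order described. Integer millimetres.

cube([5180, 122, 2360]);
translate([0, 2508, 0]) cube([5180, 122, 2360]);
translate([0, 122, 0]) cube([122, 2386, 2360]);
translate([5058, 122, 0]) cube([122, 2386, 2360]);
translate([2354, 1305, 0]) {
  cube([65, 20, 817]);
  translate([407, 0, 0]) cube([65, 20, 817]);
  translate([65, 0, 0]) cube([342, 20, 65]);
  translate([65, 0, 752]) cube([342, 20, 65]);
}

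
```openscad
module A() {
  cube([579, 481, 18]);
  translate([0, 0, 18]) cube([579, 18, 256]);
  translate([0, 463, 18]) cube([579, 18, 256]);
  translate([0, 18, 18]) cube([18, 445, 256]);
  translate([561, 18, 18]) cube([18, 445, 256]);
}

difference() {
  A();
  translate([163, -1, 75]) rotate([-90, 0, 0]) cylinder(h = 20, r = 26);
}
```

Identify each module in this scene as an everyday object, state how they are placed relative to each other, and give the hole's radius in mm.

A is an open box. The open box has a circular hole through its front wall. The hole's radius is 26 mm.

The subtracted cylinder has r = 26 mm.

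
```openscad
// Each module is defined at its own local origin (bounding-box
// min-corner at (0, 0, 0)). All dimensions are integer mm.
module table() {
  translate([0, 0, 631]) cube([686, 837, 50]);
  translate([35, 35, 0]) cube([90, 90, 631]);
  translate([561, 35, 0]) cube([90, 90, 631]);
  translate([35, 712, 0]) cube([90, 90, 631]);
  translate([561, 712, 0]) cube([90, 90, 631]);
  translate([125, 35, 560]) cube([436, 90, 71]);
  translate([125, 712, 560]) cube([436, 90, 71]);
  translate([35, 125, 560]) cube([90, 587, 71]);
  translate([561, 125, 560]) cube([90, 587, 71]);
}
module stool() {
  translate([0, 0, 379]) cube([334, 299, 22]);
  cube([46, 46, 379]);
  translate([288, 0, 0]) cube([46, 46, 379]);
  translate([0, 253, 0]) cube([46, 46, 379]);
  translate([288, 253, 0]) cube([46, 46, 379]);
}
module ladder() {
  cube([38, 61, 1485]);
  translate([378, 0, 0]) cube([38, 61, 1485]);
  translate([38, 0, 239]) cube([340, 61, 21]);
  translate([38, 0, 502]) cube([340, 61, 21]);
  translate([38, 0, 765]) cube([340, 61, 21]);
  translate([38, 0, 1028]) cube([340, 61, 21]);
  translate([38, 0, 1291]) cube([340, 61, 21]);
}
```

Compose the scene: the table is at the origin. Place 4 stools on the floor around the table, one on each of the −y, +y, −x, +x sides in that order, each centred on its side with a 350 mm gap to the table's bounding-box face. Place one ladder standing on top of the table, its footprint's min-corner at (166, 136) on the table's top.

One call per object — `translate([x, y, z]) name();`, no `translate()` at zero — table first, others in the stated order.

table();
translate([176, -649, 0]) stool();
translate([176, 1187, 0]) stool();
translate([-684, 269, 0]) stool();
translate([1036, 269, 0]) stool();
translate([166, 136, 681]) ladder();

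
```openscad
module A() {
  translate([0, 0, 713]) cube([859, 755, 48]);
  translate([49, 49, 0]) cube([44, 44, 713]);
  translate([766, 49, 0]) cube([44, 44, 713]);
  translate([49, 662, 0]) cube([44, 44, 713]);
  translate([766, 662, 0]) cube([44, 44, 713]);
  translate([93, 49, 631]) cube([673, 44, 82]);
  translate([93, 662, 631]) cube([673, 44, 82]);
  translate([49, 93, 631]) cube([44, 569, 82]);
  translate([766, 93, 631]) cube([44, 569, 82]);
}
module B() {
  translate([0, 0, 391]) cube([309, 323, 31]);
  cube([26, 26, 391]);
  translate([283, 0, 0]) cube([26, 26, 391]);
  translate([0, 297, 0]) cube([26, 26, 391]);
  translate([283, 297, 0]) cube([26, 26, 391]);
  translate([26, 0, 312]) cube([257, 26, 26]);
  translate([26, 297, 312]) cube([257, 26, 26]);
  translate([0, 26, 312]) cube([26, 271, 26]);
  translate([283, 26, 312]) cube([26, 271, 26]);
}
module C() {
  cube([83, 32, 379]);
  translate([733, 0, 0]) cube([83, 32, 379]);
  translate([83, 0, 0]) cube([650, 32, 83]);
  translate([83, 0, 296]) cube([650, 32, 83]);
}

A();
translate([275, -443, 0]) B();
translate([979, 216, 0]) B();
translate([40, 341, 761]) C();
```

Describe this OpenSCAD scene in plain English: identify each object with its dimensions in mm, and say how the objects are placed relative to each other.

A is a table with a 859×755 mm rectangular top, 48 mm thick, top surface at z = 761 mm, supported by four 44×44 mm square legs, each inset 49 mm from the nearest pair of top edges, running from the floor. Four apron rails, 44 mm thick and 82 mm tall, run between adjacent legs with their top edges flush with the underside of the top and their outer faces flush with the legs' outer faces.

B is a four-legged stool. The seat is a 309×323×31 mm slab whose top surface is at z = 422 mm; four square legs, each 26×26 mm in cross-section, run from the floor (z = 0) to the underside of the seat, each flush with a corner of the seat. Four stretchers, 26 mm wide and 26 mm tall, connect adjacent legs with their undersides at z = 312 mm, each running between the inner faces of the legs it joins and aligned with the legs' outer faces on the other axis.

C is a rectangular picture frame lying in the x–z plane (depth along y). The opening is 650 mm wide (x) by 213 mm tall (z), surrounded by a border 83 mm wide on all four sides. The frame is 32 mm deep and is made of two full-height vertical stiles with two horizontal rails fitted between them.

Two stools sit around the table at the −y, +x sides. The picture frame is on top of the table.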